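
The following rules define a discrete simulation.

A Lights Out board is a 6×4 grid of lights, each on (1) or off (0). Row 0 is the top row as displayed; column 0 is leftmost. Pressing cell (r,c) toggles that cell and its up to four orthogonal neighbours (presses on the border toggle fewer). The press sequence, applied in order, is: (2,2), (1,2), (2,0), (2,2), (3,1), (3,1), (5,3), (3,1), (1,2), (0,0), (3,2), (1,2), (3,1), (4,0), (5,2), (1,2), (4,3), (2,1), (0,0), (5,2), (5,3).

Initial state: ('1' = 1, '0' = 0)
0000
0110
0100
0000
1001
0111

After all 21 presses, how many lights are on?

gen 0: 0000
0110
0100
0000
1001
0111
gen 1: 0000
0100
0011
0010
1001
0111
gen 2: 0010
0011
0001
0010
1001
0111
gen 3: 0010
1011
1101
1010
1001
0111
gen 4: 0010
1001
1010
1000
1001
0111
gen 5: 0010
1001
1110
0110
1101
0111
gen 6: 0010
1001
1010
1000
1001
0111
gen 7: 0010
1001
1010
1000
1000
0100
gen 8: 0010
1001
1110
0110
1100
0100
gen 9: 0000
1110
1100
0110
1100
0100
gen 10: 1100
0110
1100
0110
1100
0100
gen 11: 1100
0110
1110
0001
1110
0100
gen 12: 1110
0001
1100
0001
1110
0100
gen 13: 1110
0001
1000
1111
1010
0100
gen 14: 1110
0001
1000
0111
0110
1100
gen 15: 1110
0001
1000
0111
0100
1011
gen 16: 1100
0110
1010
0111
0100
1011
gen 17: 1100
0110
1010
0110
0111
1010
gen 18: 1100
0010
0100
0010
0111
1010
gen 19: 0000
1010
0100
0010
0111
1010
gen 20: 0000
1010
0100
0010
0101
1101
gen 21: 0000
1010
0100
0010
0100
1110

8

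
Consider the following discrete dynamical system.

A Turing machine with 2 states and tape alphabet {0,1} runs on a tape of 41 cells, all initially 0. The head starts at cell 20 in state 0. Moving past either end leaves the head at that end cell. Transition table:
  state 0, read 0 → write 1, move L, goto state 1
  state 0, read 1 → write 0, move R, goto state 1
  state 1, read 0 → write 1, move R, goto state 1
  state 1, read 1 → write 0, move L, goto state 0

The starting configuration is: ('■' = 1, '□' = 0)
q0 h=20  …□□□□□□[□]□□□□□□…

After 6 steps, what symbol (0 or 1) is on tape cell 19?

0) q0 h=20  …□□□□□□[□]□□□□□□…
1) q1 h=19  …□□□□□□[□]■□□□□□…
2) q1 h=20  …□□□□□■[■]□□□□□□…
3) q0 h=19  …□□□□□□[■]□□□□□□…
4) q1 h=20  …□□□□□□[□]□□□□□□…
5) q1 h=21  …□□□□□■[□]□□□□□□…
6) q1 h=22  …□□□□■■[□]□□□□□□…

0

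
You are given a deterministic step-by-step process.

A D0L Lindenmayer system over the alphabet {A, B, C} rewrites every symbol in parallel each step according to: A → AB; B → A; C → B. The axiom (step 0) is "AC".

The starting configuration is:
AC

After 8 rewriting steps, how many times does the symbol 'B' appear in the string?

29

[0] AC
[1] ABB
[2] ABAA
[3] ABAABAB
[4] ABAABABAABA
[5] ABAABABAABAABABAAB
[6] ABAABABAABAABABAABABAABAABABA
[7] ABAABABAABAABABAABABAABAABABAABAABABAABABAABAAB
[8] ABAABABAABAABABAABABAABAABABAABAABABAABABAABAABABAABABAABAABABAABAABABAABABA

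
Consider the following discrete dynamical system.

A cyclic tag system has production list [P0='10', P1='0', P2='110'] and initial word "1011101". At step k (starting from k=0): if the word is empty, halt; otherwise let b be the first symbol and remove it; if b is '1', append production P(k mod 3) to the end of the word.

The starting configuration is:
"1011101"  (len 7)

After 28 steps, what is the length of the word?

7

[0] "1011101"  (len 7)
[1] "01110110"  (len 8)
[2] "1110110"  (len 7)
[3] "110110110"  (len 9)
[4] "1011011010"  (len 10)
[5] "0110110100"  (len 10)
[6] "110110100"  (len 9)
[7] "1011010010"  (len 10)
[8] "0110100100"  (len 10)
[9] "110100100"  (len 9)
[10] "1010010010"  (len 10)
[11] "0100100100"  (len 10)
[12] "100100100"  (len 9)
[13] "0010010010"  (len 10)
[14] "010010010"  (len 9)
[15] "10010010"  (len 8)
[16] "001001010"  (len 9)
[17] "01001010"  (len 8)
[18] "1001010"  (len 7)
[19] "00101010"  (len 8)
[20] "0101010"  (len 7)
[21] "101010"  (len 6)
[22] "0101010"  (len 7)
[23] "101010"  (len 6)
[24] "01010110"  (len 8)
[25] "1010110"  (len 7)
[26] "0101100"  (len 7)
[27] "101100"  (len 6)
[28] "0110010"  (len 7)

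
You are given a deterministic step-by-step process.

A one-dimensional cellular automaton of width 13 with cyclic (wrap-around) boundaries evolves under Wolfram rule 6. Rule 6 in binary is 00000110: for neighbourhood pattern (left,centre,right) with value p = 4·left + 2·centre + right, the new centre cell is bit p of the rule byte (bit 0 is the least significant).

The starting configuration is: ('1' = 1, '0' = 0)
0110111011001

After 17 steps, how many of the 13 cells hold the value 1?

k=0  0110111011001
k=1  0000000000011
k=2  0000000000100
k=3  0000000001100
k=4  0000000010000
k=5  0000000110000
k=6  0000001000000
k=7  0000011000000
k=8  0000100000000
k=9  0001100000000
k=10  0010000000000
k=11  0110000000000
k=12  1000000000000
k=13  1000000000001
k=14  0000000000010
k=15  0000000000110
k=16  0000000001000
k=17  0000000011000

2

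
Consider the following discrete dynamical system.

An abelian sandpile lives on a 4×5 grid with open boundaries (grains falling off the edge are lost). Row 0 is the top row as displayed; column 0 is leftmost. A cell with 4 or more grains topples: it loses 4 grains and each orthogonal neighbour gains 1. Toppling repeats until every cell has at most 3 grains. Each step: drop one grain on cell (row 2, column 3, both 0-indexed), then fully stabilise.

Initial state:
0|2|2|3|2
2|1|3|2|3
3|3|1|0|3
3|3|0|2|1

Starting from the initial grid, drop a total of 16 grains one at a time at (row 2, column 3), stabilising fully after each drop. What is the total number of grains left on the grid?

gen 0: 0|2|2|3|2
2|1|3|2|3
3|3|1|0|3
3|3|0|2|1
gen 1: 0|2|2|3|2
2|1|3|2|3
3|3|1|1|3
3|3|0|2|1
gen 2: 0|2|2|3|2
2|1|3|2|3
3|3|1|2|3
3|3|0|2|1
gen 3: 0|2|2|3|2
2|1|3|2|3
3|3|1|3|3
3|3|0|2|1
gen 4: 0|3|0|2|0
2|2|1|2|2
3|3|3|2|1
3|3|0|3|2
gen 5: 0|3|0|2|0
2|2|1|2|2
3|3|3|3|1
3|3|0|3|2
gen 6: 0|3|0|2|0
3|3|2|3|2
1|2|1|2|2
1|1|3|0|3
gen 7: 0|3|0|2|0
3|3|2|3|2
1|2|1|3|2
1|1|3|0|3
gen 8: 0|3|0|3|0
3|3|3|0|3
1|2|2|1|3
1|1|3|1|3
gen 9: 0|3|0|3|0
3|3|3|0|3
1|2|2|2|3
1|1|3|1|3
gen 10: 0|3|0|3|0
3|3|3|0|3
1|2|2|3|3
1|1|3|1|3
gen 11: 0|3|0|3|1
3|3|3|2|0
1|2|3|1|2
1|1|3|3|0
gen 12: 0|3|0|3|1
3|3|3|2|0
1|2|3|2|2
1|1|3|3|0
gen 13: 0|3|0|3|1
3|3|3|2|0
1|2|3|3|2
1|1|3|3|0
gen 14: 2|0|3|0|2
0|3|2|1|1
3|0|3|3|3
1|3|1|1|1
gen 15: 2|0|3|0|2
0|3|3|2|2
3|1|0|2|0
1|3|2|2|2
gen 16: 2|0|3|0|2
0|3|3|2|2
3|1|0|3|0
1|3|2|2|2

34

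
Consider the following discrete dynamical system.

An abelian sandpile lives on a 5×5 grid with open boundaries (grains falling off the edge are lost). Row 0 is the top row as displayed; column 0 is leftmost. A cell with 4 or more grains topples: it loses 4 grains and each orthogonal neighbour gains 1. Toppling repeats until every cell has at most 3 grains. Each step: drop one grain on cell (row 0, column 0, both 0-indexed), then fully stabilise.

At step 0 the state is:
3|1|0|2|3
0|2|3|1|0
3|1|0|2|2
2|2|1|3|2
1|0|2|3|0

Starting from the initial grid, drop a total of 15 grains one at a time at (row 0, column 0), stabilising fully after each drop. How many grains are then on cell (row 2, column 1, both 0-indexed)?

3

step 0: 3|1|0|2|3
0|2|3|1|0
3|1|0|2|2
2|2|1|3|2
1|0|2|3|0
step 1: 0|2|0|2|3
1|2|3|1|0
3|1|0|2|2
2|2|1|3|2
1|0|2|3|0
step 2: 1|2|0|2|3
1|2|3|1|0
3|1|0|2|2
2|2|1|3|2
1|0|2|3|0
step 3: 2|2|0|2|3
1|2|3|1|0
3|1|0|2|2
2|2|1|3|2
1|0|2|3|0
step 4: 3|2|0|2|3
1|2|3|1|0
3|1|0|2|2
2|2|1|3|2
1|0|2|3|0
step 5: 0|3|0|2|3
2|2|3|1|0
3|1|0|2|2
2|2|1|3|2
1|0|2|3|0
step 6: 1|3|0|2|3
2|2|3|1|0
3|1|0|2|2
2|2|1|3|2
1|0|2|3|0
step 7: 2|3|0|2|3
2|2|3|1|0
3|1|0|2|2
2|2|1|3|2
1|0|2|3|0
step 8: 3|3|0|2|3
2|2|3|1|0
3|1|0|2|2
2|2|1|3|2
1|0|2|3|0
step 9: 1|0|1|2|3
3|3|3|1|0
3|1|0|2|2
2|2|1|3|2
1|0|2|3|0
step 10: 2|0|1|2|3
3|3|3|1|0
3|1|0|2|2
2|2|1|3|2
1|0|2|3|0
step 11: 3|0|1|2|3
3|3|3|1|0
3|1|0|2|2
2|2|1|3|2
1|0|2|3|0
step 12: 1|2|2|2|3
2|1|0|2|0
0|3|1|2|2
3|2|1|3|2
1|0|2|3|0
step 13: 2|2|2|2|3
2|1|0|2|0
0|3|1|2|2
3|2|1|3|2
1|0|2|3|0
step 14: 3|2|2|2|3
2|1|0|2|0
0|3|1|2|2
3|2|1|3|2
1|0|2|3|0
step 15: 0|3|2|2|3
3|1|0|2|0
0|3|1|2|2
3|2|1|3|2
1|0|2|3|0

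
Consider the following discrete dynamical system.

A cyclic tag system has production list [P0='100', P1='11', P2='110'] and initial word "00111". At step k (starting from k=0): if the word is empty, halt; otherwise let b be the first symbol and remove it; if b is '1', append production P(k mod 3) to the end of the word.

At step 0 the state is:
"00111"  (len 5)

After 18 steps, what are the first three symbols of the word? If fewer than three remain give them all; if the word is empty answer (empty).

011

gen 0: "00111"  (len 5)
gen 1: "0111"  (len 4)
gen 2: "111"  (len 3)
gen 3: "11110"  (len 5)
gen 4: "1110100"  (len 7)
gen 5: "11010011"  (len 8)
gen 6: "1010011110"  (len 10)
gen 7: "010011110100"  (len 12)
gen 8: "10011110100"  (len 11)
gen 9: "0011110100110"  (len 13)
gen 10: "011110100110"  (len 12)
gen 11: "11110100110"  (len 11)
gen 12: "1110100110110"  (len 13)
gen 13: "110100110110100"  (len 15)
gen 14: "1010011011010011"  (len 16)
gen 15: "010011011010011110"  (len 18)
gen 16: "10011011010011110"  (len 17)
gen 17: "001101101001111011"  (len 18)
gen 18: "01101101001111011"  (len 17)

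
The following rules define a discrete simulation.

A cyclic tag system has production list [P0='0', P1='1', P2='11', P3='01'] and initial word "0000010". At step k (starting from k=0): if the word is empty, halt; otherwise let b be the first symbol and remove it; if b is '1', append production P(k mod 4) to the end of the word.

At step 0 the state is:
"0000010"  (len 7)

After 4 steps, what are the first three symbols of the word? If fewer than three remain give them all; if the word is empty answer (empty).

t=0: "0000010"  (len 7)
t=1: "000010"  (len 6)
t=2: "00010"  (len 5)
t=3: "0010"  (len 4)
t=4: "010"  (len 3)

010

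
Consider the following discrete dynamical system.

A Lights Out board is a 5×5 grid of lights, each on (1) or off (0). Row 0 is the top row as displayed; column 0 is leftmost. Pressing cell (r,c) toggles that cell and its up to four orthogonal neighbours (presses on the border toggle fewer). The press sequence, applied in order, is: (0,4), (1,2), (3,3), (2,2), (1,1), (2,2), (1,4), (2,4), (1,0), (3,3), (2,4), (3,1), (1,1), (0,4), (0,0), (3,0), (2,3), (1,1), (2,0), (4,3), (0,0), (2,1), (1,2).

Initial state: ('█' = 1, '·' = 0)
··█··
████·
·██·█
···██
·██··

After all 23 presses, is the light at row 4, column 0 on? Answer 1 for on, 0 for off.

step 0: ··█··
████·
·██·█
···██
·██··
step 1: ··███
█████
·██·█
···██
·██··
step 2: ···██
█···█
·█··█
···██
·██··
step 3: ···██
█···█
·█·██
··█··
·███·
step 4: ···██
█·█·█
··█·█
·····
·███·
step 5: ·█·██
·█··█
·██·█
·····
·███·
step 6: ·█·██
·██·█
···██
··█··
·███·
step 7: ·█·█·
·███·
···█·
··█··
·███·
step 8: ·█·█·
·████
····█
··█·█
·███·
step 9: ██·█·
█·███
█···█
··█·█
·███·
step 10: ██·█·
█·███
█··██
···█·
·██··
step 11: ██·█·
█·██·
█····
···██
·██··
step 12: ██·█·
█·██·
██···
█████
··█··
step 13: █··█·
·█·█·
█····
█████
··█··
step 14: █···█
·█·██
█····
█████
··█··
step 15: ·█··█
██·██
█····
█████
··█··
step 16: ·█··█
██·██
·····
··███
█·█··
step 17: ·█··█
██··█
··███
··█·█
█·█··
step 18: ····█
··█·█
·████
··█·█
█·█··
step 19: ····█
█·█·█
█·███
█·█·█
█·█··
step 20: ····█
█·█·█
█·███
█·███
█··██
step 21: ██··█
··█·█
█·███
█·███
█··██
step 22: ██··█
·██·█
·█·██
█████
█··██
step 23: ███·█
···██
·████
█████
█··██

1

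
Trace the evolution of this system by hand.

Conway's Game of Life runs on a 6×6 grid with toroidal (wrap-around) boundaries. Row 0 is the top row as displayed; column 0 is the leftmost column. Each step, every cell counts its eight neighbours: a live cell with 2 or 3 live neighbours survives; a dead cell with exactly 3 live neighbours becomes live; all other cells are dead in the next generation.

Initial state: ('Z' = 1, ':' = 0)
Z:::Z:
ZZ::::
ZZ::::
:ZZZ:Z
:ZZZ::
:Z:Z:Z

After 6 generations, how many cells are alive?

k=0  Z:::Z:
ZZ::::
ZZ::::
:ZZZ:Z
:ZZZ::
:Z:Z:Z
k=1  ::Z:Z:
::::::
:::::Z
:::ZZ:
::::::
:Z:Z:Z
k=2  ::ZZZ:
::::::
::::Z:
::::Z:
::ZZ::
::ZZZ:
k=3  ::Z:Z:
::::Z:
::::::
::::Z:
::Z:::
:Z::::
k=4  :::Z::
:::Z::
::::::
::::::
::::::
:ZZZ::
k=5  :::ZZ:
::::::
::::::
::::::
::Z:::
::ZZ::
k=6  ::ZZZ:
::::::
::::::
::::::
::ZZ::
::Z:Z:

7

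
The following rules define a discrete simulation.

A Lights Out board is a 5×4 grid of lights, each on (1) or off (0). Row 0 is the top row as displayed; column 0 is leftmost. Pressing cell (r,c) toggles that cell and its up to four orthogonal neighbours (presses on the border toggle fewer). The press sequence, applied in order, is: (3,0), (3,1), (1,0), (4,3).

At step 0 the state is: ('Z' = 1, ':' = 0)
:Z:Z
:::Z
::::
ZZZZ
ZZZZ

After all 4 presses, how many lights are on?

[0] :Z:Z
:::Z
::::
ZZZZ
ZZZZ
[1] :Z:Z
:::Z
Z:::
::ZZ
:ZZZ
[2] :Z:Z
:::Z
ZZ::
ZZ:Z
::ZZ
[3] ZZ:Z
ZZ:Z
:Z::
ZZ:Z
::ZZ
[4] ZZ:Z
ZZ:Z
:Z::
ZZ::
::::

9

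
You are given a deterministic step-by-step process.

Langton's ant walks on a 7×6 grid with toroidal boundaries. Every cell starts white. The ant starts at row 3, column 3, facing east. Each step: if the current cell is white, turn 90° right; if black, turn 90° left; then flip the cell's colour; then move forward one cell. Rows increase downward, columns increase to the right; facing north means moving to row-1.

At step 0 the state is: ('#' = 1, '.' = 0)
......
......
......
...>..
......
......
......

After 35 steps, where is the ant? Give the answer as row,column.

[0] ......
......
......
...>..
......
......
......
[1] ......
......
......
...#..
...v..
......
......
[2] ......
......
......
...#..
..<#..
......
......
[3] ......
......
......
..^#..
..##..
......
......
[4] ......
......
......
..#>..
..##..
......
......
[5] ......
......
...^..
..#...
..##..
......
......
[6] ......
......
...#>.
..#...
..##..
......
......
[7] ......
......
...##.
..#.v.
..##..
......
......
[8] ......
......
...##.
..#<#.
..##..
......
......
[9] ......
......
...^#.
..###.
..##..
......
......
[10] ......
......
..<.#.
..###.
..##..
......
......
[11] ......
..^...
..#.#.
..###.
..##..
......
......
[12] ......
..#>..
..#.#.
..###.
..##..
......
......
[13] ......
..##..
..#v#.
..###.
..##..
......
......
[14] ......
..##..
..<##.
..###.
..##..
......
......
[15] ......
..##..
...##.
..v##.
..##..
......
......
[16] ......
..##..
...##.
...>#.
..##..
......
......
[17] ......
..##..
...^#.
....#.
..##..
......
......
[18] ......
..##..
..<.#.
....#.
..##..
......
......
[19] ......
..^#..
..#.#.
....#.
..##..
......
......
[20] ......
.<.#..
..#.#.
....#.
..##..
......
......
[21] .^....
.#.#..
..#.#.
....#.
..##..
......
......
[22] .#>...
.#.#..
..#.#.
....#.
..##..
......
......
[23] .##...
.#v#..
..#.#.
....#.
..##..
......
......
[24] .##...
.<##..
..#.#.
....#.
..##..
......
......
[25] .##...
..##..
.v#.#.
....#.
..##..
......
......
[26] .##...
..##..
<##.#.
....#.
..##..
......
......
[27] .##...
^.##..
###.#.
....#.
..##..
......
......
[28] .##...
#>##..
###.#.
....#.
..##..
......
......
[29] .##...
####..
#v#.#.
....#.
..##..
......
......
[30] .##...
####..
#.>.#.
....#.
..##..
......
......
[31] .##...
##^#..
#...#.
....#.
..##..
......
......
[32] .##...
#<.#..
#...#.
....#.
..##..
......
......
[33] .##...
#..#..
#v..#.
....#.
..##..
......
......
[34] .##...
#..#..
<#..#.
....#.
..##..
......
......
[35] .##...
#..#..
.#..#.
v...#.
..##..
......
......

3,0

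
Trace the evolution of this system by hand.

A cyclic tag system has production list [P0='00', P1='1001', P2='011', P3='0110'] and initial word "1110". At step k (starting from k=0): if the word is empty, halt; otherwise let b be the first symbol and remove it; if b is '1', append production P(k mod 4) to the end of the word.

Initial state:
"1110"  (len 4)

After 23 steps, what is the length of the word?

0) "1110"  (len 4)
1) "11000"  (len 5)
2) "10001001"  (len 8)
3) "0001001011"  (len 10)
4) "001001011"  (len 9)
5) "01001011"  (len 8)
6) "1001011"  (len 7)
7) "001011011"  (len 9)
8) "01011011"  (len 8)
9) "1011011"  (len 7)
10) "0110111001"  (len 10)
11) "110111001"  (len 9)
12) "101110010110"  (len 12)
13) "0111001011000"  (len 13)
14) "111001011000"  (len 12)
15) "11001011000011"  (len 14)
16) "10010110000110110"  (len 17)
17) "001011000011011000"  (len 18)
18) "01011000011011000"  (len 17)
19) "1011000011011000"  (len 16)
20) "0110000110110000110"  (len 19)
21) "110000110110000110"  (len 18)
22) "100001101100001101001"  (len 21)
23) "00001101100001101001011"  (len 23)

23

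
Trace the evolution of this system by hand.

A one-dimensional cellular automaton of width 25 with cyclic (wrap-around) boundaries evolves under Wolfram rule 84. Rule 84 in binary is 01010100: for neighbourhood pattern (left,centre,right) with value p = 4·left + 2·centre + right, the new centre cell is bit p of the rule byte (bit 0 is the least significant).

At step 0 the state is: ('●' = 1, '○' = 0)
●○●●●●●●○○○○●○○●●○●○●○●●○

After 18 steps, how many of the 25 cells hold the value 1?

13

gen 0: ●○●●●●●●○○○○●○○●●○●○●○●●○
gen 1: ●○○○○○○●●○○○●●○○●○●○●○○●○
gen 2: ●●○○○○○○●●○○○●●○●○●○●●○●○
gen 3: ○●●○○○○○○●●○○○●○●○●○○●○●○
gen 4: ○○●●○○○○○○●●○○●○●○●●○●○●●
gen 5: ●○○●●○○○○○○●●○●○●○○●○●○○●
gen 6: ●●○○●●○○○○○○●○●○●●○●○●●○○
gen 7: ○●●○○●●○○○○○●○●○○●○●○○●●○
gen 8: ○○●●○○●●○○○○●○●●○●○●●○○●●
gen 9: ●○○●●○○●●○○○●○○●○●○○●●○○●
gen 10: ●●○○●●○○●●○○●●○●○●●○○●●○○
gen 11: ○●●○○●●○○●●○○●○●○○●●○○●●○
gen 12: ○○●●○○●●○○●●○●○●●○○●●○○●●
gen 13: ●○○●●○○●●○○●○●○○●●○○●●○○●
gen 14: ●●○○●●○○●●○●○●●○○●●○○●●○○
gen 15: ○●●○○●●○○●○●○○●●○○●●○○●●○
gen 16: ○○●●○○●●○●○●●○○●●○○●●○○●●
gen 17: ●○○●●○○●○●○○●●○○●●○○●●○○●
gen 18: ●●○○●●○●○●●○○●●○○●●○○●●○○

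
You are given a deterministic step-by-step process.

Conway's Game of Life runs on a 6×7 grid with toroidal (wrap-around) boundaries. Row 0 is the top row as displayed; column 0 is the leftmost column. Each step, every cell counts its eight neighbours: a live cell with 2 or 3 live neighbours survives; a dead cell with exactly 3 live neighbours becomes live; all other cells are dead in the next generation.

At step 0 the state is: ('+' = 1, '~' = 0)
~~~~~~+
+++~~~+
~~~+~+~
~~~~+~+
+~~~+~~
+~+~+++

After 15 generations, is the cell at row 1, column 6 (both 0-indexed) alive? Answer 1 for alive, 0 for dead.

0

k=0  ~~~~~~+
+++~~~+
~~~+~+~
~~~~+~+
+~~~+~~
+~+~+++
k=1  ~~++~~~
+++~~++
~+++++~
~~~++~+
++~~+~~
++~++~~
k=2  ~~~~~+~
+~~~~++
~~~~~~~
~~~~~~+
~+~~~~+
+~~~+~~
k=3  +~~~++~
~~~~~++
+~~~~+~
+~~~~~~
~~~~~++
+~~~~++
k=4  +~~~+~~
+~~~~~~
+~~~~+~
+~~~~+~
~~~~~+~
+~~~~~~
k=5  ++~~~~+
++~~~~~
++~~~~~
~~~~++~
~~~~~~~
~~~~~~+
k=6  ~+~~~~+
~~+~~~~
++~~~~+
~~~~~~~
~~~~~+~
~~~~~~+
k=7  +~~~~~~
~~+~~~+
++~~~~~
+~~~~~+
~~~~~~~
+~~~~++
k=8  ++~~~+~
~~~~~~+
~+~~~~~
++~~~~+
~~~~~+~
+~~~~~+
k=9  ~+~~~+~
~+~~~~+
~+~~~~+
++~~~~+
~+~~~+~
++~~~+~
k=10  ~++~~+~
~++~~++
~++~~++
~++~~++
~~+~~+~
+++~++~
k=11  ~~~~~~~
~~~++~~
~~~++~~
~~~++~~
~~~~~~~
+~~~++~
k=12  ~~~+~+~
~~~++~~
~~+~~+~
~~~++~~
~~~+~+~
~~~~~~~
k=13  ~~~+~~~
~~++~+~
~~+~~+~
~~++~+~
~~~+~~~
~~~~~~~
k=14  ~~+++~~
~~++~~~
~+~~~++
~~++~~~
~~+++~~
~~~~~~~
k=15  ~~+~+~~
~+~~~+~
~+~~+~~
~+~~~+~
~~+~+~~
~~~~~~~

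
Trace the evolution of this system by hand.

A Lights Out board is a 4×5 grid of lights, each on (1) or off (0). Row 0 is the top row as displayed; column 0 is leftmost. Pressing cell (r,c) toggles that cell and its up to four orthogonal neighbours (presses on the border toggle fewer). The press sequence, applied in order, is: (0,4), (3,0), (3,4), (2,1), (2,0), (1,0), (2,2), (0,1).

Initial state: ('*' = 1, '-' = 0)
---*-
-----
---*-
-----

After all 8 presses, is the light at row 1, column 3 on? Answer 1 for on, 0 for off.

gen 0: ---*-
-----
---*-
-----
gen 1: ----*
----*
---*-
-----
gen 2: ----*
----*
*--*-
**---
gen 3: ----*
----*
*--**
**-**
gen 4: ----*
-*--*
-****
*--**
gen 5: ----*
**--*
*-***
---**
gen 6: *---*
----*
--***
---**
gen 7: *---*
--*-*
-*--*
--***
gen 8: -**-*
-**-*
-*--*
--***

0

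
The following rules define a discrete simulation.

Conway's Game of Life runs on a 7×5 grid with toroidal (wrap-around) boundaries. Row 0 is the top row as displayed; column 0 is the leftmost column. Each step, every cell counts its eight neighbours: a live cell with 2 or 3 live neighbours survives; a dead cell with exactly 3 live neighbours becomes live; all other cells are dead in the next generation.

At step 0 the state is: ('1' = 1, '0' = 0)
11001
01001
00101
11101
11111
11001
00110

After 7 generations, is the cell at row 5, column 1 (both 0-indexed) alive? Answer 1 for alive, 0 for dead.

[0] 11001
01001
00101
11101
11111
11001
00110
[1] 01001
01101
00101
00000
00000
00000
00110
[2] 01001
01101
11100
00000
00000
00000
00110
[3] 01001
00001
10110
01000
00000
00000
00110
[4] 10101
01101
11111
01100
00000
00000
00110
[5] 10001
00000
00001
00001
00000
00000
01111
[6] 11101
10001
00000
00000
00000
00110
01111
[7] 00000
00011
00000
00000
00000
01001
00000

1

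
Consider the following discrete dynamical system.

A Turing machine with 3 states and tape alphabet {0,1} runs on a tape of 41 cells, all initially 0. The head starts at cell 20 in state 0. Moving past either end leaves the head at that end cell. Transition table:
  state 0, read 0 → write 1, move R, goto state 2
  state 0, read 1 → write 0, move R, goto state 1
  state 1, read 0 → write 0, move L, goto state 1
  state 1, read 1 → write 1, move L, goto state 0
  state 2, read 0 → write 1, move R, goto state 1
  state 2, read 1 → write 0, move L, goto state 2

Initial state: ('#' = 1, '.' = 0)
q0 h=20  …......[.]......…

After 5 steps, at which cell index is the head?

21

gen 0: q0 h=20  …......[.]......…
gen 1: q2 h=21  ….....#[.]......…
gen 2: q1 h=22  …....##[.]......…
gen 3: q1 h=21  ….....#[#]......…
gen 4: q0 h=20  …......[#]#.....…
gen 5: q1 h=21  …......[#]......…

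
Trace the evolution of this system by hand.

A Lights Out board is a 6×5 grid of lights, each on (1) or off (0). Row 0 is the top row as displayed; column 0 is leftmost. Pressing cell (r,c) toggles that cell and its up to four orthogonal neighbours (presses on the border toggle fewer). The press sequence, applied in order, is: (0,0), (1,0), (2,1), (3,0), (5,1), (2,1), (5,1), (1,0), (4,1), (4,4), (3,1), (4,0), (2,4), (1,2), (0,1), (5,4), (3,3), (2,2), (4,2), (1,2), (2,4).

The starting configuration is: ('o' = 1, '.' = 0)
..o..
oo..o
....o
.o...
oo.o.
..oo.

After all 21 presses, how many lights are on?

10

gen 0: ..o..
oo..o
....o
.o...
oo.o.
..oo.
gen 1: ooo..
.o..o
....o
.o...
oo.o.
..oo.
gen 2: .oo..
o...o
o...o
.o...
oo.o.
..oo.
gen 3: .oo..
oo..o
.oo.o
.....
oo.o.
..oo.
gen 4: .oo..
oo..o
ooo.o
oo...
.o.o.
..oo.
gen 5: .oo..
oo..o
ooo.o
oo...
...o.
oo.o.
gen 6: .oo..
o...o
....o
o....
...o.
oo.o.
gen 7: .oo..
o...o
....o
o....
.o.o.
..oo.
gen 8: ooo..
.o..o
o...o
o....
.o.o.
..oo.
gen 9: ooo..
.o..o
o...o
oo...
o.oo.
.ooo.
gen 10: ooo..
.o..o
o...o
oo..o
o.o.o
.oooo
gen 11: ooo..
.o..o
oo..o
..o.o
ooo.o
.oooo
gen 12: ooo..
.o..o
oo..o
o.o.o
..o.o
ooooo
gen 13: ooo..
.o...
oo.o.
o.o..
..o.o
ooooo
gen 14: oo...
..oo.
oooo.
o.o..
..o.o
ooooo
gen 15: ..o..
.ooo.
oooo.
o.o..
..o.o
ooooo
gen 16: ..o..
.ooo.
oooo.
o.o..
..o..
ooo..
gen 17: ..o..
.ooo.
ooo..
o..oo
..oo.
ooo..
gen 18: ..o..
.o.o.
o..o.
o.ooo
..oo.
ooo..
gen 19: ..o..
.o.o.
o..o.
o..oo
.o...
oo...
gen 20: .....
..o..
o.oo.
o..oo
.o...
oo...
gen 21: .....
..o.o
o.o.o
o..o.
.o...
oo...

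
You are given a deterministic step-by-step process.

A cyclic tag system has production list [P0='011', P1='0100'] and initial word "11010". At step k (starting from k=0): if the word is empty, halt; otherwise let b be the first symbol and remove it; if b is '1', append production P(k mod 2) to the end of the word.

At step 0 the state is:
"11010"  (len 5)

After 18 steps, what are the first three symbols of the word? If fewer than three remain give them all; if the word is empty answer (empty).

0) "11010"  (len 5)
1) "1010011"  (len 7)
2) "0100110100"  (len 10)
3) "100110100"  (len 9)
4) "001101000100"  (len 12)
5) "01101000100"  (len 11)
6) "1101000100"  (len 10)
7) "101000100011"  (len 12)
8) "010001000110100"  (len 15)
9) "10001000110100"  (len 14)
10) "00010001101000100"  (len 17)
11) "0010001101000100"  (len 16)
12) "010001101000100"  (len 15)
13) "10001101000100"  (len 14)
14) "00011010001000100"  (len 17)
15) "0011010001000100"  (len 16)
16) "011010001000100"  (len 15)
17) "11010001000100"  (len 14)
18) "10100010001000100"  (len 17)

101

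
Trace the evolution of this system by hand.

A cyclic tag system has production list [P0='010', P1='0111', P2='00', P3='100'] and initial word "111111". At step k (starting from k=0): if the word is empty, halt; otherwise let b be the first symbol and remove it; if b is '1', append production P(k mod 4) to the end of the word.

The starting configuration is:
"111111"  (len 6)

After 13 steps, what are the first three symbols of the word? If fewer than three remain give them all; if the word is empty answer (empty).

001

t=0: "111111"  (len 6)
t=1: "11111010"  (len 8)
t=2: "11110100111"  (len 11)
t=3: "111010011100"  (len 12)
t=4: "11010011100100"  (len 14)
t=5: "1010011100100010"  (len 16)
t=6: "0100111001000100111"  (len 19)
t=7: "100111001000100111"  (len 18)
t=8: "00111001000100111100"  (len 20)
t=9: "0111001000100111100"  (len 19)
t=10: "111001000100111100"  (len 18)
t=11: "1100100010011110000"  (len 19)
t=12: "100100010011110000100"  (len 21)
t=13: "00100010011110000100010"  (len 23)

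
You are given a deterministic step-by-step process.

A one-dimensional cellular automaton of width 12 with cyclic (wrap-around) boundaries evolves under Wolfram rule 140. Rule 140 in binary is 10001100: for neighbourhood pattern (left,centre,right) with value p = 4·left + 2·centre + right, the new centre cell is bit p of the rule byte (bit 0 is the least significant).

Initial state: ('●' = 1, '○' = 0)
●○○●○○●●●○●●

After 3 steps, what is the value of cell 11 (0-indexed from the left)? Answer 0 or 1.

gen 0: ●○○●○○●●●○●●
gen 1: ○○○●○○●●○○●●
gen 2: ○○○●○○●○○○●○
gen 3: ○○○●○○●○○○●○

0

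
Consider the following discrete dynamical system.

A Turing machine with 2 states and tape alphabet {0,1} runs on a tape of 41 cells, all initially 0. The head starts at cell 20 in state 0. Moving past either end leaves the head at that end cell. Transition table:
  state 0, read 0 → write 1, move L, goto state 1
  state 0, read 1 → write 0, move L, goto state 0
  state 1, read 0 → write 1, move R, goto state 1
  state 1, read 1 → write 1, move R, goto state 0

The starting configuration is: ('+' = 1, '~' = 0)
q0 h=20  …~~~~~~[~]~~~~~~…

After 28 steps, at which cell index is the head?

14

0) q0 h=20  …~~~~~~[~]~~~~~~…
1) q1 h=19  …~~~~~~[~]+~~~~~…
2) q1 h=20  …~~~~~+[+]~~~~~~…
3) q0 h=21  …~~~~++[~]~~~~~~…
4) q1 h=20  …~~~~~+[+]+~~~~~…
5) q0 h=21  …~~~~++[+]~~~~~~…
6) q0 h=20  …~~~~~+[+]~~~~~~…
7) q0 h=19  …~~~~~~[+]~~~~~~…
8) q0 h=18  …~~~~~~[~]~~~~~~…
9) q1 h=17  …~~~~~~[~]+~~~~~…
10) q1 h=18  …~~~~~+[+]~~~~~~…
11) q0 h=19  …~~~~++[~]~~~~~~…
12) q1 h=18  …~~~~~+[+]+~~~~~…
13) q0 h=19  …~~~~++[+]~~~~~~…
14) q0 h=18  …~~~~~+[+]~~~~~~…
15) q0 h=17  …~~~~~~[+]~~~~~~…
16) q0 h=16  …~~~~~~[~]~~~~~~…
17) q1 h=15  …~~~~~~[~]+~~~~~…
18) q1 h=16  …~~~~~+[+]~~~~~~…
19) q0 h=17  …~~~~++[~]~~~~~~…
20) q1 h=16  …~~~~~+[+]+~~~~~…
21) q0 h=17  …~~~~++[+]~~~~~~…
22) q0 h=16  …~~~~~+[+]~~~~~~…
23) q0 h=15  …~~~~~~[+]~~~~~~…
24) q0 h=14  …~~~~~~[~]~~~~~~…
25) q1 h=13  …~~~~~~[~]+~~~~~…
26) q1 h=14  …~~~~~+[+]~~~~~~…
27) q0 h=15  …~~~~++[~]~~~~~~…
28) q1 h=14  …~~~~~+[+]+~~~~~…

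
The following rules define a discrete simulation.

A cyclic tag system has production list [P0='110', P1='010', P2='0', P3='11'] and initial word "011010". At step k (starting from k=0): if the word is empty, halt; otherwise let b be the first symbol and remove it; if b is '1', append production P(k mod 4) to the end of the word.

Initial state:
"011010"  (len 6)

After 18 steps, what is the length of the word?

10

gen 0: "011010"  (len 6)
gen 1: "11010"  (len 5)
gen 2: "1010010"  (len 7)
gen 3: "0100100"  (len 7)
gen 4: "100100"  (len 6)
gen 5: "00100110"  (len 8)
gen 6: "0100110"  (len 7)
gen 7: "100110"  (len 6)
gen 8: "0011011"  (len 7)
gen 9: "011011"  (len 6)
gen 10: "11011"  (len 5)
gen 11: "10110"  (len 5)
gen 12: "011011"  (len 6)
gen 13: "11011"  (len 5)
gen 14: "1011010"  (len 7)
gen 15: "0110100"  (len 7)
gen 16: "110100"  (len 6)
gen 17: "10100110"  (len 8)
gen 18: "0100110010"  (len 10)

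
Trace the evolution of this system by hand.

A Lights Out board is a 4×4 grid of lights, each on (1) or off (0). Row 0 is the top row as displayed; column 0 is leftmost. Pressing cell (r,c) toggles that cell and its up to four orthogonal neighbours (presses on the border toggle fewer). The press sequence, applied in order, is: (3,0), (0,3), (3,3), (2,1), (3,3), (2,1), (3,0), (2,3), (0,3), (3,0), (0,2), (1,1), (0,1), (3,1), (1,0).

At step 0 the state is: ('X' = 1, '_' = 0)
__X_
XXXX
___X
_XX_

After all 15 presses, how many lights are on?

step 0: __X_
XXXX
___X
_XX_
step 1: __X_
XXXX
X__X
X_X_
step 2: ___X
XXX_
X__X
X_X_
step 3: ___X
XXX_
X___
X__X
step 4: ___X
X_X_
_XX_
XX_X
step 5: ___X
X_X_
_XXX
XXX_
step 6: ___X
XXX_
X__X
X_X_
step 7: ___X
XXX_
___X
_XX_
step 8: ___X
XXXX
__X_
_XXX
step 9: __X_
XXX_
__X_
_XXX
step 10: __X_
XXX_
X_X_
X_XX
step 11: _X_X
XX__
X_X_
X_XX
step 12: ___X
__X_
XXX_
X_XX
step 13: XXXX
_XX_
XXX_
X_XX
step 14: XXXX
_XX_
X_X_
_X_X
step 15: _XXX
X_X_
__X_
_X_X

8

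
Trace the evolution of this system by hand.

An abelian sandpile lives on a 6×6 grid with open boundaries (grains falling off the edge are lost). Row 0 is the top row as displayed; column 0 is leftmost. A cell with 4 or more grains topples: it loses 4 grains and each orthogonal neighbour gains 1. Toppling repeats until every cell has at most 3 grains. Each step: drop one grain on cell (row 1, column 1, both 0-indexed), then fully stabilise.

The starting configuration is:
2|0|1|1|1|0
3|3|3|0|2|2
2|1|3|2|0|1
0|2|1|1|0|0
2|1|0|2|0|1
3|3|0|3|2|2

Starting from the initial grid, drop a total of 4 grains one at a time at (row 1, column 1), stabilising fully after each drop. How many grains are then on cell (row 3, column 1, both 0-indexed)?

k=0  2|0|1|1|1|0
3|3|3|0|2|2
2|1|3|2|0|1
0|2|1|1|0|0
2|1|0|2|0|1
3|3|0|3|2|2
k=1  3|1|2|1|1|0
0|2|1|1|2|2
3|3|0|3|0|1
0|2|2|1|0|0
2|1|0|2|0|1
3|3|0|3|2|2
k=2  3|1|2|1|1|0
0|3|1|1|2|2
3|3|0|3|0|1
0|2|2|1|0|0
2|1|0|2|0|1
3|3|0|3|2|2
k=3  3|2|2|1|1|0
2|1|2|1|2|2
0|1|1|3|0|1
1|3|2|1|0|0
2|1|0|2|0|1
3|3|0|3|2|2
k=4  3|2|2|1|1|0
2|2|2|1|2|2
0|1|1|3|0|1
1|3|2|1|0|0
2|1|0|2|0|1
3|3|0|3|2|2

3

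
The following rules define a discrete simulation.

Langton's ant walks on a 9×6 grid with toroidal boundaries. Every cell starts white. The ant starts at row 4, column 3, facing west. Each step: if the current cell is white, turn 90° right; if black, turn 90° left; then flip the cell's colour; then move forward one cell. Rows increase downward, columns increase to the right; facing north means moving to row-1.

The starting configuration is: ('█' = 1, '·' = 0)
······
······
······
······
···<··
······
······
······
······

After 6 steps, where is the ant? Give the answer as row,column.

5,2

gen 0: ······
······
······
······
···<··
······
······
······
······
gen 1: ······
······
······
···^··
···█··
······
······
······
······
gen 2: ······
······
······
···█>·
···█··
······
······
······
······
gen 3: ······
······
······
···██·
···█v·
······
······
······
······
gen 4: ······
······
······
···██·
···<█·
······
······
······
······
gen 5: ······
······
······
···██·
····█·
···v··
······
······
······
gen 6: ······
······
······
···██·
····█·
··<█··
······
······
······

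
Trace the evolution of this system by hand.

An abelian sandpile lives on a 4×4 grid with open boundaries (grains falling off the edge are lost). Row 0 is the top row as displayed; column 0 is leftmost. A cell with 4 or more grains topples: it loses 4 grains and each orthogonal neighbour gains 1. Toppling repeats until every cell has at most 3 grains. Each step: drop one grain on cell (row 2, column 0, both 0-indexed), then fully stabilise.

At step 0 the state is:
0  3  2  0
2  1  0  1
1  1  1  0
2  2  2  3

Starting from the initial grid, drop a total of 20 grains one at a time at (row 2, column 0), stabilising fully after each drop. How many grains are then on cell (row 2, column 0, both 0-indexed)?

3

[0] 0  3  2  0
2  1  0  1
1  1  1  0
2  2  2  3
[1] 0  3  2  0
2  1  0  1
2  1  1  0
2  2  2  3
[2] 0  3  2  0
2  1  0  1
3  1  1  0
2  2  2  3
[3] 0  3  2  0
3  1  0  1
0  2  1  0
3  2  2  3
[4] 0  3  2  0
3  1  0  1
1  2  1  0
3  2  2  3
[5] 0  3  2  0
3  1  0  1
2  2  1  0
3  2  2  3
[6] 0  3  2  0
3  1  0  1
3  2  1  0
3  2  2  3
[7] 1  3  2  0
0  2  0  1
2  3  1  0
0  3  2  3
[8] 1  3  2  0
0  2  0  1
3  3  1  0
0  3  2  3
[9] 1  3  2  0
1  3  0  1
1  1  2  0
2  0  3  3
[10] 1  3  2  0
1  3  0  1
2  1  2  0
2  0  3  3
[11] 1  3  2  0
1  3  0  1
3  1  2  0
2  0  3  3
[12] 1  3  2  0
2  3  0  1
0  2  2  0
3  0  3  3
[13] 1  3  2  0
2  3  0  1
1  2  2  0
3  0  3  3
[14] 1  3  2  0
2  3  0  1
2  2  2  0
3  0  3  3
[15] 1  3  2  0
2  3  0  1
3  2  2  0
3  0  3  3
[16] 1  3  2  0
3  3  0  1
1  3  2  0
0  1  3  3
[17] 1  3  2  0
3  3  0  1
2  3  2  0
0  1  3  3
[18] 1  3  2  0
3  3  0  1
3  3  2  0
0  1  3  3
[19] 3  0  3  0
1  2  1  1
2  1  3  0
1  2  3  3
[20] 3  0  3  0
1  2  1  1
3  1  3  0
1  2  3  3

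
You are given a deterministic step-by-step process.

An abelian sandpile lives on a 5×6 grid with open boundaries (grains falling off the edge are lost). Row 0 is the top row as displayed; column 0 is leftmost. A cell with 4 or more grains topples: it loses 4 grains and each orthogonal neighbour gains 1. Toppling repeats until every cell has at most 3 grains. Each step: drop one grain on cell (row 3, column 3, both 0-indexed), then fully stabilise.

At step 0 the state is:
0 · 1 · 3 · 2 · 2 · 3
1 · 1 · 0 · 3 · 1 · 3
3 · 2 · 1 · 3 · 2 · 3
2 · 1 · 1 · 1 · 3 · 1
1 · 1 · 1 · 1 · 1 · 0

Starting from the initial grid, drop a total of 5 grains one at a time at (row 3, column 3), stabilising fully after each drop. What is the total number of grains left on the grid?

[0] 0 · 1 · 3 · 2 · 2 · 3
1 · 1 · 0 · 3 · 1 · 3
3 · 2 · 1 · 3 · 2 · 3
2 · 1 · 1 · 1 · 3 · 1
1 · 1 · 1 · 1 · 1 · 0
[1] 0 · 1 · 3 · 2 · 2 · 3
1 · 1 · 0 · 3 · 1 · 3
3 · 2 · 1 · 3 · 2 · 3
2 · 1 · 1 · 2 · 3 · 1
1 · 1 · 1 · 1 · 1 · 0
[2] 0 · 1 · 3 · 2 · 2 · 3
1 · 1 · 0 · 3 · 1 · 3
3 · 2 · 1 · 3 · 2 · 3
2 · 1 · 1 · 3 · 3 · 1
1 · 1 · 1 · 1 · 1 · 0
[3] 0 · 2 · 0 · 1 · 1 · 1
1 · 1 · 2 · 2 · 1 · 2
3 · 2 · 2 · 2 · 2 · 1
2 · 1 · 2 · 2 · 1 · 3
1 · 1 · 1 · 2 · 2 · 0
[4] 0 · 2 · 0 · 1 · 1 · 1
1 · 1 · 2 · 2 · 1 · 2
3 · 2 · 2 · 2 · 2 · 1
2 · 1 · 2 · 3 · 1 · 3
1 · 1 · 1 · 2 · 2 · 0
[5] 0 · 2 · 0 · 1 · 1 · 1
1 · 1 · 2 · 2 · 1 · 2
3 · 2 · 2 · 3 · 2 · 1
2 · 1 · 3 · 0 · 2 · 3
1 · 1 · 1 · 3 · 2 · 0

46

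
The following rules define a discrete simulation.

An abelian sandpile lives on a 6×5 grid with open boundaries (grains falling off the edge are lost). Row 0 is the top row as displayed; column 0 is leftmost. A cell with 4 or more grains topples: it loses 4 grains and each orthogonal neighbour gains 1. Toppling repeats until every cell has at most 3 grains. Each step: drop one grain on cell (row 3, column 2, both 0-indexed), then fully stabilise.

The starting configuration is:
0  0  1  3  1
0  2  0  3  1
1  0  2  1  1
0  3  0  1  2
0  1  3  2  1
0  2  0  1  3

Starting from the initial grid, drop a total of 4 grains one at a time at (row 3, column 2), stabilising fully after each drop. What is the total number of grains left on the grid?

39

[0] 0  0  1  3  1
0  2  0  3  1
1  0  2  1  1
0  3  0  1  2
0  1  3  2  1
0  2  0  1  3
[1] 0  0  1  3  1
0  2  0  3  1
1  0  2  1  1
0  3  1  1  2
0  1  3  2  1
0  2  0  1  3
[2] 0  0  1  3  1
0  2  0  3  1
1  0  2  1  1
0  3  2  1  2
0  1  3  2  1
0  2  0  1  3
[3] 0  0  1  3  1
0  2  0  3  1
1  0  2  1  1
0  3  3  1  2
0  1  3  2  1
0  2  0  1  3
[4] 0  0  1  3  1
0  2  0  3  1
1  1  3  1  1
1  0  2  2  2
0  3  0  3  1
0  2  1  1  3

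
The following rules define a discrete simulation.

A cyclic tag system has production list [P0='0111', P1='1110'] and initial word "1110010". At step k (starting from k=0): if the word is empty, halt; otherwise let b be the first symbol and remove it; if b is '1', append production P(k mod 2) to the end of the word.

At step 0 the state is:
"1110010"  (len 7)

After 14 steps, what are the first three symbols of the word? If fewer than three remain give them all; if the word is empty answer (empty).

001

0) "1110010"  (len 7)
1) "1100100111"  (len 10)
2) "1001001111110"  (len 13)
3) "0010011111100111"  (len 16)
4) "010011111100111"  (len 15)
5) "10011111100111"  (len 14)
6) "00111111001111110"  (len 17)
7) "0111111001111110"  (len 16)
8) "111111001111110"  (len 15)
9) "111110011111100111"  (len 18)
10) "111100111111001111110"  (len 21)
11) "111001111110011111100111"  (len 24)
12) "110011111100111111001111110"  (len 27)
13) "100111111001111110011111100111"  (len 30)
14) "001111110011111100111111001111110"  (len 33)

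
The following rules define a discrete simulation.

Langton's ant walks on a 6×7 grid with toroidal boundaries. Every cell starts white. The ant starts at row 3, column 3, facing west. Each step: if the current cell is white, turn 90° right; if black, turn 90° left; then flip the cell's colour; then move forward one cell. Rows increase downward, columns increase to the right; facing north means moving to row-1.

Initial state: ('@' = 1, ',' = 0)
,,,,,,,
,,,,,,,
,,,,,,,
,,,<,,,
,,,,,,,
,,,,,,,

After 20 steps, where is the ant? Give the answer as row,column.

k=0  ,,,,,,,
,,,,,,,
,,,,,,,
,,,<,,,
,,,,,,,
,,,,,,,
k=1  ,,,,,,,
,,,,,,,
,,,^,,,
,,,@,,,
,,,,,,,
,,,,,,,
k=2  ,,,,,,,
,,,,,,,
,,,@>,,
,,,@,,,
,,,,,,,
,,,,,,,
k=3  ,,,,,,,
,,,,,,,
,,,@@,,
,,,@v,,
,,,,,,,
,,,,,,,
k=4  ,,,,,,,
,,,,,,,
,,,@@,,
,,,<@,,
,,,,,,,
,,,,,,,
k=5  ,,,,,,,
,,,,,,,
,,,@@,,
,,,,@,,
,,,v,,,
,,,,,,,
k=6  ,,,,,,,
,,,,,,,
,,,@@,,
,,,,@,,
,,<@,,,
,,,,,,,
k=7  ,,,,,,,
,,,,,,,
,,,@@,,
,,^,@,,
,,@@,,,
,,,,,,,
k=8  ,,,,,,,
,,,,,,,
,,,@@,,
,,@>@,,
,,@@,,,
,,,,,,,
k=9  ,,,,,,,
,,,,,,,
,,,@@,,
,,@@@,,
,,@v,,,
,,,,,,,
k=10  ,,,,,,,
,,,,,,,
,,,@@,,
,,@@@,,
,,@,>,,
,,,,,,,
k=11  ,,,,,,,
,,,,,,,
,,,@@,,
,,@@@,,
,,@,@,,
,,,,v,,
k=12  ,,,,,,,
,,,,,,,
,,,@@,,
,,@@@,,
,,@,@,,
,,,<@,,
k=13  ,,,,,,,
,,,,,,,
,,,@@,,
,,@@@,,
,,@^@,,
,,,@@,,
k=14  ,,,,,,,
,,,,,,,
,,,@@,,
,,@@@,,
,,@@>,,
,,,@@,,
k=15  ,,,,,,,
,,,,,,,
,,,@@,,
,,@@^,,
,,@@,,,
,,,@@,,
k=16  ,,,,,,,
,,,,,,,
,,,@@,,
,,@<,,,
,,@@,,,
,,,@@,,
k=17  ,,,,,,,
,,,,,,,
,,,@@,,
,,@,,,,
,,@v,,,
,,,@@,,
k=18  ,,,,,,,
,,,,,,,
,,,@@,,
,,@,,,,
,,@,>,,
,,,@@,,
k=19  ,,,,,,,
,,,,,,,
,,,@@,,
,,@,,,,
,,@,@,,
,,,@v,,
k=20  ,,,,,,,
,,,,,,,
,,,@@,,
,,@,,,,
,,@,@,,
,,,@,>,

5,5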